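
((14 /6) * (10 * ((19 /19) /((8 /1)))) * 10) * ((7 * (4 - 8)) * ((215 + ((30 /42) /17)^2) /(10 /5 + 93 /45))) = -761160000 /17629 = -43176.58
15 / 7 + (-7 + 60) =386 / 7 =55.14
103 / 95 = 1.08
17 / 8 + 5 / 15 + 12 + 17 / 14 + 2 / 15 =13277 / 840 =15.81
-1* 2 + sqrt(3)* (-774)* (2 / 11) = -1548* sqrt(3) / 11 - 2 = -245.75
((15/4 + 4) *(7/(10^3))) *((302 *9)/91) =42129/26000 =1.62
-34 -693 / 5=-863 / 5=-172.60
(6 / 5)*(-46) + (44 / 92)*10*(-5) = -9098 / 115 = -79.11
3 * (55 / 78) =55 / 26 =2.12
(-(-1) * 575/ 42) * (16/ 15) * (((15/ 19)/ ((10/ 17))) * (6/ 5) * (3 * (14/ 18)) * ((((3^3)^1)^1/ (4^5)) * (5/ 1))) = 17595/ 2432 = 7.23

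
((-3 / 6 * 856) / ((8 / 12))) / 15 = -214 / 5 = -42.80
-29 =-29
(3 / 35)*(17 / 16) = 51 / 560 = 0.09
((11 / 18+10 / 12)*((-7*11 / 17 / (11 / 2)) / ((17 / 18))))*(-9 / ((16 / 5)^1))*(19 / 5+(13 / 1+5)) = 89271 / 1156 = 77.22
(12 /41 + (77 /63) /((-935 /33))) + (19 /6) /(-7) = -0.20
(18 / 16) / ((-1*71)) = -9 / 568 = -0.02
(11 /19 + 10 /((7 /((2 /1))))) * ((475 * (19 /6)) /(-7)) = -217075 /294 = -738.35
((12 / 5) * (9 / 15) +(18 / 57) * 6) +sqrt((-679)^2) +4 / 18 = 2917931 / 4275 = 682.56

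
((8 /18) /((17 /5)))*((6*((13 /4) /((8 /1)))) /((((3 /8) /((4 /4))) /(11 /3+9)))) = 4940 /459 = 10.76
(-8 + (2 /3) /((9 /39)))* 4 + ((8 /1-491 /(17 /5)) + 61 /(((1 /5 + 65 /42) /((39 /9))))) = -314603 /56151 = -5.60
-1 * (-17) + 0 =17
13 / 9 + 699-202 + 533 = 9283 / 9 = 1031.44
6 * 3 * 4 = 72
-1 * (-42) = 42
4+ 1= 5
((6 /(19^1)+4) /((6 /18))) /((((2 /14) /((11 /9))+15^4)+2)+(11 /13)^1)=246246 /962893229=0.00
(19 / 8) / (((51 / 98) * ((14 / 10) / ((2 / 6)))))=665 / 612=1.09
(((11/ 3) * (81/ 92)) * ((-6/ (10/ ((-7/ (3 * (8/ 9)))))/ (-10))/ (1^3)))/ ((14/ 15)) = -0.54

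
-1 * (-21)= 21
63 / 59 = 1.07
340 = 340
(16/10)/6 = 4/15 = 0.27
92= 92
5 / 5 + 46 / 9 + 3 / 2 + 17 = 443 / 18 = 24.61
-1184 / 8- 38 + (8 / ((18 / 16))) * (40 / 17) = -25898 / 153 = -169.27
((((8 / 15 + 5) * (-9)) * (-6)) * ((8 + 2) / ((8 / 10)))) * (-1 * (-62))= 231570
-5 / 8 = -0.62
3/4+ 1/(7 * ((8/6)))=6/7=0.86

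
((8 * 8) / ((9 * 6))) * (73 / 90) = 1168 / 1215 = 0.96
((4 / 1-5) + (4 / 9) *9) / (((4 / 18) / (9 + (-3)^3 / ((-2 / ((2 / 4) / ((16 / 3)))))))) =17739 / 128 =138.59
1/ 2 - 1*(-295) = 591/ 2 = 295.50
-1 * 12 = -12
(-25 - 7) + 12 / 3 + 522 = 494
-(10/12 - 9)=49/6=8.17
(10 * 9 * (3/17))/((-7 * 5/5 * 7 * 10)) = -27/833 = -0.03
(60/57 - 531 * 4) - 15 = -40621/19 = -2137.95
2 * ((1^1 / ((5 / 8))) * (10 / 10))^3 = 1024 / 125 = 8.19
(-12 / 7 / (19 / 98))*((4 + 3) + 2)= -1512 / 19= -79.58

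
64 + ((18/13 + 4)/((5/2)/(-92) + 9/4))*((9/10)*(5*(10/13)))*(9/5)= 5467024/69121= 79.09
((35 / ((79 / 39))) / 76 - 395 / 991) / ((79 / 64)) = -16301840 / 117511789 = -0.14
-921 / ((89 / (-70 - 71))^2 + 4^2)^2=-364029082281 / 106287084289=-3.42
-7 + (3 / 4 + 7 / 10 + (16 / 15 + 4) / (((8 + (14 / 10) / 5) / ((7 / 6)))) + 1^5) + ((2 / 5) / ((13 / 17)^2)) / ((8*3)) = -3.81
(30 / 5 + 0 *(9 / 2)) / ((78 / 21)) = 21 / 13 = 1.62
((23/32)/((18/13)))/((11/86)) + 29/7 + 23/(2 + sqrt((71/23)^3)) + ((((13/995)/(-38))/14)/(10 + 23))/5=37559 * sqrt(1633)/309243 + 125548748343673/19643362754400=11.30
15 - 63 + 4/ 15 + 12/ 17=-11992/ 255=-47.03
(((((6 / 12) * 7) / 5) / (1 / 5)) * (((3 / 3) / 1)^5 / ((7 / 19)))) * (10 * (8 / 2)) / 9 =380 / 9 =42.22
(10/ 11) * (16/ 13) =160/ 143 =1.12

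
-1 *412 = -412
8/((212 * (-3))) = -2/159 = -0.01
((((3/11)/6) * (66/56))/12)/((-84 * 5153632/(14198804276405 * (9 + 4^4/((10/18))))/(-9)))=408403974431943/659664896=619108.24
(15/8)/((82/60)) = 1.37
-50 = -50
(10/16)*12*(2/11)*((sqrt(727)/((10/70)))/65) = 21*sqrt(727)/143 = 3.96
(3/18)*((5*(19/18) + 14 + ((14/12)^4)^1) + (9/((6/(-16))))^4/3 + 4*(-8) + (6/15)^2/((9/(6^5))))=3587307601/194400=18453.23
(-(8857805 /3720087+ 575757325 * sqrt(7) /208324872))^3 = -251575833590560676581223125 * sqrt(7) /1291591954143572084043264 - 9120349363119819215645375 /23064142038278072929344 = -910.77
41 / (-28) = -41 / 28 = -1.46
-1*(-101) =101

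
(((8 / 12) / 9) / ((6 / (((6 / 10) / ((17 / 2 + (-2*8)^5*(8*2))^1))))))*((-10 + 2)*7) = 112 / 4529846025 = 0.00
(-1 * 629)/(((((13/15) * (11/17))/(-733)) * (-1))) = -822164.58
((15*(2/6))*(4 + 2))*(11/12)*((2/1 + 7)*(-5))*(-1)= 2475/2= 1237.50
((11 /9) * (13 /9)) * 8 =1144 /81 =14.12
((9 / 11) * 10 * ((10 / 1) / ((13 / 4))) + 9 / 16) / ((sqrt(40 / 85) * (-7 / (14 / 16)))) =-58887 * sqrt(34) / 73216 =-4.69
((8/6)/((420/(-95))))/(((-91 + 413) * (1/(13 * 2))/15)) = -1235/3381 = -0.37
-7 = -7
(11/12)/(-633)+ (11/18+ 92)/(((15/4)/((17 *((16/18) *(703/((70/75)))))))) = 134515483691/478548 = 281090.89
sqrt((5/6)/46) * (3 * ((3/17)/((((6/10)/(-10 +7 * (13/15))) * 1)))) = -59 * sqrt(345)/2346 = -0.47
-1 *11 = -11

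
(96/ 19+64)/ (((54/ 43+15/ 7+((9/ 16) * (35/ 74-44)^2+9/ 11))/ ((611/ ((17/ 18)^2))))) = 25115475428499456/ 568104683298847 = 44.21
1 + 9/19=28/19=1.47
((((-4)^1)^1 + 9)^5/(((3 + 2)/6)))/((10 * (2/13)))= 2437.50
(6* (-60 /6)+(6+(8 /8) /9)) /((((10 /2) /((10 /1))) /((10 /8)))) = -2425 /18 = -134.72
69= 69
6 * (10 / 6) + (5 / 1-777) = -762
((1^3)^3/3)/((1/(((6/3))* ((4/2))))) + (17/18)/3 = 89/54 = 1.65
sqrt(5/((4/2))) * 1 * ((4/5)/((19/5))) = 2 * sqrt(10)/19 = 0.33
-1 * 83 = -83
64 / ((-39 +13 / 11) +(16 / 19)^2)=-7942 / 4605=-1.72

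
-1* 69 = -69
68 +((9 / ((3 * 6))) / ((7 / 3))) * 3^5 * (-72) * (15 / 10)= -38890 / 7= -5555.71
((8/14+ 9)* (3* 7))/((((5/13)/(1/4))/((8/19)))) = 5226/95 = 55.01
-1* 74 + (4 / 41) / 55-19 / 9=-1544639 / 20295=-76.11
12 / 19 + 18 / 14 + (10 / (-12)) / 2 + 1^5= 3991 / 1596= 2.50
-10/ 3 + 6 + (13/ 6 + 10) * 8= 100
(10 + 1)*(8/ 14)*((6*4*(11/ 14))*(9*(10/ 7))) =522720/ 343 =1523.97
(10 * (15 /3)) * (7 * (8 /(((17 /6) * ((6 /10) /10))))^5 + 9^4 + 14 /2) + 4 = 114688466286718228 /1419857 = 80774659903.58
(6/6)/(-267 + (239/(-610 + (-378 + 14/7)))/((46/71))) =-45356/12127021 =-0.00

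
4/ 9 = 0.44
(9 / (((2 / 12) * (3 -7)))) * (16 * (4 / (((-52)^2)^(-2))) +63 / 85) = -1073930159781 / 170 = -6317236234.01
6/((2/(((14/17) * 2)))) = 84/17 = 4.94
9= 9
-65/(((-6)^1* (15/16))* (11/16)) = 1664/99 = 16.81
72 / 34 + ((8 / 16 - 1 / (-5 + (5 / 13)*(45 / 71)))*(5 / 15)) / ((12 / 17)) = 3295271 / 1343340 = 2.45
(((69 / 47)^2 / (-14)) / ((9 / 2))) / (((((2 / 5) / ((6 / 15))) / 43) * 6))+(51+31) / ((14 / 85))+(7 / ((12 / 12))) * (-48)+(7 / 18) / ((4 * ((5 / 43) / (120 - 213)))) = 7409307 / 88360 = 83.85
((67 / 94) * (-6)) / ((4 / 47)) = -201 / 4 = -50.25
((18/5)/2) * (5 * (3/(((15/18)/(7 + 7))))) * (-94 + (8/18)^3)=-42598.58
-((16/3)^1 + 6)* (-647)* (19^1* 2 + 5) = 315304.67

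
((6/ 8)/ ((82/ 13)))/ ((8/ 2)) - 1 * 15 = -19641/ 1312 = -14.97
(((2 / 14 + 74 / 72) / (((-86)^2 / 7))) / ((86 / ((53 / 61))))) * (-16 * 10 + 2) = -1235165 / 698389488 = -0.00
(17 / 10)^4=8.35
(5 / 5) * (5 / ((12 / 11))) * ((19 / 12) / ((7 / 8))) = 1045 / 126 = 8.29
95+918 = 1013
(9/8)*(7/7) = 9/8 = 1.12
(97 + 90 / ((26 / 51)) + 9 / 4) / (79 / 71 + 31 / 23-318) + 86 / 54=519848105 / 723447504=0.72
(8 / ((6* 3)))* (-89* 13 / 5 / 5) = -4628 / 225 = -20.57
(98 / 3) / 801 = 98 / 2403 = 0.04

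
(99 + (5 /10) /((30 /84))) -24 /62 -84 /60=3057 /31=98.61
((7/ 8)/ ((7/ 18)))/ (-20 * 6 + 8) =-9/ 448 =-0.02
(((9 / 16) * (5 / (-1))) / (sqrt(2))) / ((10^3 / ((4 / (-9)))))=sqrt(2) / 1600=0.00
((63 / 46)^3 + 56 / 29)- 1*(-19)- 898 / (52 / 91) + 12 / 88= -48061452575 / 31050184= -1547.86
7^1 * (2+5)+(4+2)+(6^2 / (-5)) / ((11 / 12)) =2593 / 55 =47.15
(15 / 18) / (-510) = -1 / 612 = -0.00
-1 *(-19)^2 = -361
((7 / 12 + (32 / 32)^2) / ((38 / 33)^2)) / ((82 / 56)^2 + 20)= 5929 / 109953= 0.05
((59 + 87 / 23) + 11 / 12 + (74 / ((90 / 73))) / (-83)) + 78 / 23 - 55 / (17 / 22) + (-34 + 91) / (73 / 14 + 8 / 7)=2161337869 / 519897060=4.16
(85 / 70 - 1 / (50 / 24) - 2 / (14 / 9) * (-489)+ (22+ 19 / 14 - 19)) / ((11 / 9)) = 998244 / 1925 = 518.57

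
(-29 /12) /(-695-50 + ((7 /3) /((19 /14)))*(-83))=551 /202396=0.00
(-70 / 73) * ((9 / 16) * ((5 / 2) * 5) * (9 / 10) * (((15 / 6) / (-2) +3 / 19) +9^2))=-86084775 / 177536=-484.89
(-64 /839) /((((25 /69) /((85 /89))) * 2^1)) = -37536 /373355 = -0.10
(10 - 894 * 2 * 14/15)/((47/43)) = -356642/235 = -1517.63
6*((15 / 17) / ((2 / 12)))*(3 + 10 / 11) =23220 / 187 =124.17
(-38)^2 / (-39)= -37.03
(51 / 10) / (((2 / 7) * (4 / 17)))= 75.86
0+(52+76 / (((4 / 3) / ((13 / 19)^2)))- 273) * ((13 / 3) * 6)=-95992 / 19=-5052.21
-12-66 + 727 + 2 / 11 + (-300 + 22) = 4083 / 11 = 371.18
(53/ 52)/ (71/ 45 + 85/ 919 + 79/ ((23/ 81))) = 50411745/ 13843406044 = 0.00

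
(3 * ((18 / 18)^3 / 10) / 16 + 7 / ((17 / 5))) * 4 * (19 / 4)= 107369 / 2720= 39.47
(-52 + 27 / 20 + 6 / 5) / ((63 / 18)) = -989 / 70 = -14.13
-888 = -888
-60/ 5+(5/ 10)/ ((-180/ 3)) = -1441/ 120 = -12.01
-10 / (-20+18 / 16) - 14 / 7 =-222 / 151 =-1.47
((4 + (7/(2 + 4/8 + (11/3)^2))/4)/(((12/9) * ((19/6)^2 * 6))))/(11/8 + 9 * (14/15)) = 30330/5787191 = 0.01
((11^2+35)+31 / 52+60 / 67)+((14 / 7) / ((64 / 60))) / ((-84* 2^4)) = 491631741 / 3121664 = 157.49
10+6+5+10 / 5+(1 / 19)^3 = 157758 / 6859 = 23.00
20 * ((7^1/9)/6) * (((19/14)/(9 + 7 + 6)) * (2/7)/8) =95/16632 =0.01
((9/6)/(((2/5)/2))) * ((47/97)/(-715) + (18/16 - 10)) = -66.57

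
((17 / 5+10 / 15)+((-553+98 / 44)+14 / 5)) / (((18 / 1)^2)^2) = -179489 / 34642080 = -0.01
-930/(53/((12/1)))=-11160/53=-210.57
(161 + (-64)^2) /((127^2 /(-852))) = -3626964 /16129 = -224.87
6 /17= 0.35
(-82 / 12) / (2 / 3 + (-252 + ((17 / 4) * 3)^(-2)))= 35547 / 1307404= 0.03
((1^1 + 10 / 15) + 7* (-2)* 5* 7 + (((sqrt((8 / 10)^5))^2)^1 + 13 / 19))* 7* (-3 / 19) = 607628924 / 1128125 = 538.62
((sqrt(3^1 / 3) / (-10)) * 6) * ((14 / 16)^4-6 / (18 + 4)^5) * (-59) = 68442834891 / 3298324480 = 20.75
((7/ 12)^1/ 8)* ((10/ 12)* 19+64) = 3353/ 576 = 5.82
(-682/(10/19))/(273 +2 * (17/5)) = -6479/1399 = -4.63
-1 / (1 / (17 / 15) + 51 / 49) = -833 / 1602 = -0.52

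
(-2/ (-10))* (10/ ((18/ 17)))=17/ 9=1.89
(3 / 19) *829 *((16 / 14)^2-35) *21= -12318111 / 133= -92617.38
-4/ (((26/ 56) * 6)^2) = -784/ 1521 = -0.52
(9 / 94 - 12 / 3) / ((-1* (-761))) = -367 / 71534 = -0.01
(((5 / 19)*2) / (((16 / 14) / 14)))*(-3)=-735 / 38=-19.34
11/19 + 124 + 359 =483.58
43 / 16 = 2.69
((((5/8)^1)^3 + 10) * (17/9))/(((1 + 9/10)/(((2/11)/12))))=445825/2889216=0.15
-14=-14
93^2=8649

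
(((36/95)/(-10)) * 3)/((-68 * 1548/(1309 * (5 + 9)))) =1617/81700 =0.02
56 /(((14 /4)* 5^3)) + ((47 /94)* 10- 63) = -7234 /125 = -57.87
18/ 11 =1.64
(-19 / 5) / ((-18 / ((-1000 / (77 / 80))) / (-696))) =35264000 / 231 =152658.01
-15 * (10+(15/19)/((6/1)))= -5775/38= -151.97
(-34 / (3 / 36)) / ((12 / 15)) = -510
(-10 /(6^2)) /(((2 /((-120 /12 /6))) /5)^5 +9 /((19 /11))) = -927734375 /17399684358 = -0.05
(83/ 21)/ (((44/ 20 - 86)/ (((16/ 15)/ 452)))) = -332/ 2982861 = -0.00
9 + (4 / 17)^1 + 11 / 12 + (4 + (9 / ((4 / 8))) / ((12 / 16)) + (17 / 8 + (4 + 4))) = 19697 / 408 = 48.28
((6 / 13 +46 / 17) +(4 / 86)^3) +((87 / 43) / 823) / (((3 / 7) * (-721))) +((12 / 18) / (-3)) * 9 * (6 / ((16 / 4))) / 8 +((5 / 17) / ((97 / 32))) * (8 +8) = 5022074547429283 / 1155836544518968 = 4.34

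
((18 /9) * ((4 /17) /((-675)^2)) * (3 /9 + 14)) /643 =344 /14941310625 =0.00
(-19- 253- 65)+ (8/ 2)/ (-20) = -1686/ 5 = -337.20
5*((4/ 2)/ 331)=10/ 331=0.03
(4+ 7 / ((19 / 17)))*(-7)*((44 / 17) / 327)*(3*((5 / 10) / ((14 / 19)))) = -2145 / 1853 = -1.16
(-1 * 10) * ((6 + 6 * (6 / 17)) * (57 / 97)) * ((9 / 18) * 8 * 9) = -1717.26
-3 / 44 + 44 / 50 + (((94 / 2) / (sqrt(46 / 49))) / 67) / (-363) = 893 / 1100 - 329 * sqrt(46) / 1118766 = 0.81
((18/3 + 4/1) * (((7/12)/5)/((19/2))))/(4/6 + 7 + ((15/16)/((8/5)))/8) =7168/451763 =0.02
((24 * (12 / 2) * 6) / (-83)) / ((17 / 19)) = -11.63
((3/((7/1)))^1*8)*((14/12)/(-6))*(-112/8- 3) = 34/3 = 11.33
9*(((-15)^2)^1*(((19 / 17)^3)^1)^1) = 13889475 / 4913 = 2827.09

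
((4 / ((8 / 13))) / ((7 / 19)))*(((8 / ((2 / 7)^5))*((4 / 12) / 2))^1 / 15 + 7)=947.18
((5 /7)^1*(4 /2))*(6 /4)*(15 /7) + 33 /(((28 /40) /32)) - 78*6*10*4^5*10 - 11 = -2348163194 /49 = -47921697.84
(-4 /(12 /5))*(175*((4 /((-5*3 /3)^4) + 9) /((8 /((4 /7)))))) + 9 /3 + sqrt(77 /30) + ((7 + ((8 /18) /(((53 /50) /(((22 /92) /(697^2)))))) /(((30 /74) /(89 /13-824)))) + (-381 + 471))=-60719266501201 /692875370070 + sqrt(2310) /30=-86.03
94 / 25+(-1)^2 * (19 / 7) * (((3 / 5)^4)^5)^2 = 239379005737630355941319928469 / 63664629124104976654052734375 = 3.76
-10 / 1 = -10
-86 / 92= -43 / 46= -0.93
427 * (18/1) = 7686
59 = 59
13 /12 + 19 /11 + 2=4.81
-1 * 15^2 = -225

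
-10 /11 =-0.91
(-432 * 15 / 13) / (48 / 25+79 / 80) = -2592000 / 15119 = -171.44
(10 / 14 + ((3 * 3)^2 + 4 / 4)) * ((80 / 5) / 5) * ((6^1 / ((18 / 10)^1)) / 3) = 6176 / 21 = 294.10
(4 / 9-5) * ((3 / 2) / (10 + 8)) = -41 / 108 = -0.38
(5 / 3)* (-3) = -5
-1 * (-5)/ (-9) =-5/ 9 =-0.56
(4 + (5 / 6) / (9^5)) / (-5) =-1417181 / 1771470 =-0.80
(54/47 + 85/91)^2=79370281/18292729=4.34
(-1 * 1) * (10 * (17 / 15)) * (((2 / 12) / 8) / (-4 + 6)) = -17 / 144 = -0.12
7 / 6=1.17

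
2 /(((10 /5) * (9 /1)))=1 /9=0.11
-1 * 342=-342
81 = 81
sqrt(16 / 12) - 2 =-2+ 2*sqrt(3) / 3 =-0.85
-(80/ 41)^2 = -6400/ 1681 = -3.81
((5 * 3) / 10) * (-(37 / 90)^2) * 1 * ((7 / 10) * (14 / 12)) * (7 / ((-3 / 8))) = 469567 / 121500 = 3.86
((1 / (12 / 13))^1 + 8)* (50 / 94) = 2725 / 564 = 4.83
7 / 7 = 1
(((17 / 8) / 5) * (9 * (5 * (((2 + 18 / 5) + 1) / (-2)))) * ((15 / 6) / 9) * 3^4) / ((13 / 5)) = -227205 / 416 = -546.17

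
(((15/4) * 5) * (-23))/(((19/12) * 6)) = -1725/38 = -45.39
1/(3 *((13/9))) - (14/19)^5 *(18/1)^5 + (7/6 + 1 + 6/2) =-79266849124817/193135722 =-410420.45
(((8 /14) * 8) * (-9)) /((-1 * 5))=288 /35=8.23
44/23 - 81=-1819/23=-79.09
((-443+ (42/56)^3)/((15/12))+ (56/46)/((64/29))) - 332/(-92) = -32191/92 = -349.90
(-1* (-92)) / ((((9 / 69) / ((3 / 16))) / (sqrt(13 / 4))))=529* sqrt(13) / 8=238.42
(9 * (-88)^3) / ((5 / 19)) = -23306342.40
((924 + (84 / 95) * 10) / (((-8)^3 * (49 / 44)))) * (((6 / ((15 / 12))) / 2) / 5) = -0.79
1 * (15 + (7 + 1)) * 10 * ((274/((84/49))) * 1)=110285/3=36761.67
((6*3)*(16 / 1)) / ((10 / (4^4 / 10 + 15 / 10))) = 19512 / 25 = 780.48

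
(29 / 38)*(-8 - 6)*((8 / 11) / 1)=-1624 / 209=-7.77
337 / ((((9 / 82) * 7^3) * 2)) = 13817 / 3087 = 4.48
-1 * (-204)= 204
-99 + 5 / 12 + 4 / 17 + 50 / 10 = -19043 / 204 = -93.35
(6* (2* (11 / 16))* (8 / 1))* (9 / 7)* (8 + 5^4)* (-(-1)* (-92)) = -34592184 / 7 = -4941740.57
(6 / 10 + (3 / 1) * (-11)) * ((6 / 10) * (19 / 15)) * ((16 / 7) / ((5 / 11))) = -123.82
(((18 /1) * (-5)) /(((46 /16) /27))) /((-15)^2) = -432 /115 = -3.76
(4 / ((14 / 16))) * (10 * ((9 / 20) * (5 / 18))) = 40 / 7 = 5.71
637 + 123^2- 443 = 15323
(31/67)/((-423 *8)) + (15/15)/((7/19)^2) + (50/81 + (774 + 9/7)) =78316875929/99987048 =783.27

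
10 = 10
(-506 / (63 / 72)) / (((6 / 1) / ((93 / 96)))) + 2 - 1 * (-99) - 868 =-72271 / 84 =-860.37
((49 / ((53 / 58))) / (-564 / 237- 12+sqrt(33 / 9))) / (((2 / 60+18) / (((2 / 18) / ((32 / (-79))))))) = 3503042095 * sqrt(33) / 2616929887224+6296607310 / 109038745301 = 0.07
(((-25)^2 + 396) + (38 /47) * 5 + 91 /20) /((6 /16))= 1935634 /705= 2745.58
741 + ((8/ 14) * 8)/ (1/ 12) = 5571/ 7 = 795.86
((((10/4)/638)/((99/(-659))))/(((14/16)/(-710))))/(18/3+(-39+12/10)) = -23394500/35149653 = -0.67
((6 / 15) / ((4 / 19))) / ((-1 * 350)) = -19 / 3500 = -0.01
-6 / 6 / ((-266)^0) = -1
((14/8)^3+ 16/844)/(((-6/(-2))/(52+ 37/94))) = 357697825/3808128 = 93.93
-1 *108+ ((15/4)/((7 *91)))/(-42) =-3852581/35672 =-108.00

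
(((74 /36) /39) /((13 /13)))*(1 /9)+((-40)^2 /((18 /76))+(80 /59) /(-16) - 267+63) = 6551.48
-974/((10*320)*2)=-487/3200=-0.15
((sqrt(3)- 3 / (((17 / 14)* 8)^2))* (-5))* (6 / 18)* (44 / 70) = 77 / 2312- 22* sqrt(3) / 21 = -1.78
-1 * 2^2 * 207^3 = -35478972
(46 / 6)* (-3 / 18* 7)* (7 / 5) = -1127 / 90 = -12.52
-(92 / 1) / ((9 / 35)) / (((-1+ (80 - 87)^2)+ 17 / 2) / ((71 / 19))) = -457240 / 19323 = -23.66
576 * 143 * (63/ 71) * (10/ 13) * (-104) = -415134720/ 71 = -5846967.89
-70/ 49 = -10/ 7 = -1.43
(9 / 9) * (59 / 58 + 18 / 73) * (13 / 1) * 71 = 4938973 / 4234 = 1166.50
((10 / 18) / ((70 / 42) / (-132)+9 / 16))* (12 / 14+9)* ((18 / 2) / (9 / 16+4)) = 8743680 / 445081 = 19.65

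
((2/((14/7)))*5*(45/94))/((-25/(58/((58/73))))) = -657/94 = -6.99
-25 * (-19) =475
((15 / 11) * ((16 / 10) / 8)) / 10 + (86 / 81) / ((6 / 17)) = 81139 / 26730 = 3.04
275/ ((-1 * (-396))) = 25/ 36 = 0.69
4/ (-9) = -0.44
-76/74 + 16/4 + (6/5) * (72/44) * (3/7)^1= 54338/14245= 3.81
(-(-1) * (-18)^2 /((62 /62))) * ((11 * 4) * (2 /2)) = 14256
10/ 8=5/ 4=1.25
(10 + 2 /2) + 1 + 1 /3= 37 /3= 12.33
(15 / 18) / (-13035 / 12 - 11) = -0.00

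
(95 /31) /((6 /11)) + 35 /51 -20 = -14435 /1054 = -13.70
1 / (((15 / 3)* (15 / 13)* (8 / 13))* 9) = 169 / 5400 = 0.03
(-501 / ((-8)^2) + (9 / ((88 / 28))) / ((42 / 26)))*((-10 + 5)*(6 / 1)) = 63945 / 352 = 181.66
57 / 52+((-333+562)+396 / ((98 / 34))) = 936349 / 2548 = 367.48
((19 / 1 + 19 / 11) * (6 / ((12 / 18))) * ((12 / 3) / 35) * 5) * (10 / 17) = 82080 / 1309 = 62.70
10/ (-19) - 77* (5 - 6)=1453/ 19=76.47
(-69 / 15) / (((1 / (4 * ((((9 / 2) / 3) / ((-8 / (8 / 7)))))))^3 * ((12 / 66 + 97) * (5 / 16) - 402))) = -874368 / 112173005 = -0.01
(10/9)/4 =5/18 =0.28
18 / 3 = 6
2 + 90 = 92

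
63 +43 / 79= 63.54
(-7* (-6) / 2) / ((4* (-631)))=-21 / 2524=-0.01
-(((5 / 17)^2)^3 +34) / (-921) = 820692971 / 22230701049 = 0.04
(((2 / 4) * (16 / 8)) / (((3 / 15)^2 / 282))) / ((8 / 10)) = 17625 / 2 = 8812.50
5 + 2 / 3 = 17 / 3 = 5.67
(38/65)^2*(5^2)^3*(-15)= -80103.55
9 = 9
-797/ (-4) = 797/ 4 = 199.25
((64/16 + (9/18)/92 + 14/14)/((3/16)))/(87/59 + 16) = 36226/23713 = 1.53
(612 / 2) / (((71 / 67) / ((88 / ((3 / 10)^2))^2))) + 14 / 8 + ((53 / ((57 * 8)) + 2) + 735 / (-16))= 53628121107403 / 194256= 276069316.30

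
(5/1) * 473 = 2365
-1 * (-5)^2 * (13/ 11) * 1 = -325/ 11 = -29.55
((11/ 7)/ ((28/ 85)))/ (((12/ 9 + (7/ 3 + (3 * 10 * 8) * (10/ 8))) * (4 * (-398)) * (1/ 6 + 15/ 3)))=-8415/ 4406047856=-0.00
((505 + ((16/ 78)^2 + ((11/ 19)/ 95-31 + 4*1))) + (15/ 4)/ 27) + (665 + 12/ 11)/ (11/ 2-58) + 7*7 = 145017674327/ 281861580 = 514.50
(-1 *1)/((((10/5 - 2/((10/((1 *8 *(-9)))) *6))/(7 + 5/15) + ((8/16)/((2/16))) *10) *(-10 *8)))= 1/3248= 0.00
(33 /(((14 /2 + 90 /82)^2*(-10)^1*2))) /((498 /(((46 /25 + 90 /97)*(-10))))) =15513949 /11092667800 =0.00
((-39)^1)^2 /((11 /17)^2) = 439569 /121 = 3632.80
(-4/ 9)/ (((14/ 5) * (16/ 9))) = -5/ 56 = -0.09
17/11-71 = -764/11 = -69.45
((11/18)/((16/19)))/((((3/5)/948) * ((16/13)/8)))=1073215/144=7452.88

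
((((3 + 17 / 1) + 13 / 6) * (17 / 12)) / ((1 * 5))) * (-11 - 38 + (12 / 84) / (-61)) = -1689613 / 5490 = -307.76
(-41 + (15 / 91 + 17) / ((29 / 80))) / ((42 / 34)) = 94979 / 18473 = 5.14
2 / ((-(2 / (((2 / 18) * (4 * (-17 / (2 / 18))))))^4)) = -2672672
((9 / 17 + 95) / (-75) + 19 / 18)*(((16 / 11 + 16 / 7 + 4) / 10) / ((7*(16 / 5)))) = -248681 / 32986800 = -0.01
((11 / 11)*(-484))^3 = -113379904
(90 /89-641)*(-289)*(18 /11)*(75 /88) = 11111276925 /43076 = 257945.88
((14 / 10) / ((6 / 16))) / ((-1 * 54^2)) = -14 / 10935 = -0.00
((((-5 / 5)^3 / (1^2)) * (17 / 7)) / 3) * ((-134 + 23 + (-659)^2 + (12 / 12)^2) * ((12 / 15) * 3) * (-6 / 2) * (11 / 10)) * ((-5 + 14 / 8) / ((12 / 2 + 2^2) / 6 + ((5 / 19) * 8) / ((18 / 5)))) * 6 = -147669806349 / 6125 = -24109356.14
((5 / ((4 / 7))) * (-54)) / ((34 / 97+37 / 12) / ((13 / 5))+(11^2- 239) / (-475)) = -3396188250 / 11278451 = -301.12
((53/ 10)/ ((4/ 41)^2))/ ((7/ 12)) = 267279/ 280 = 954.57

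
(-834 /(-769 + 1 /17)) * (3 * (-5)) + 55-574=-3498519 /6536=-535.27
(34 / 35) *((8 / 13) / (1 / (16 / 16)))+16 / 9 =9728 / 4095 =2.38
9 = 9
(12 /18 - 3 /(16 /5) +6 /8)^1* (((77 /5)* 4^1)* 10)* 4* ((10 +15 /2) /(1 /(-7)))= -433895 /3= -144631.67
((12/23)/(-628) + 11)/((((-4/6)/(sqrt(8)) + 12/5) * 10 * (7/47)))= 2000085 * sqrt(2)/9269437 + 28801224/9269437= 3.41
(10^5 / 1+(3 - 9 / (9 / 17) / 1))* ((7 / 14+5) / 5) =549923 / 5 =109984.60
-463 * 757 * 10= -3504910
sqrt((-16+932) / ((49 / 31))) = 2*sqrt(7099) / 7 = 24.07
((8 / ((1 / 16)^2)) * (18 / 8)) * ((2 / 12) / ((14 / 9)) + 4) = 132480 / 7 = 18925.71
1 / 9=0.11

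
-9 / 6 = -3 / 2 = -1.50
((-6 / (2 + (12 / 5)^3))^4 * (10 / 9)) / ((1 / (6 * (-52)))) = -6855468750000 / 956720690641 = -7.17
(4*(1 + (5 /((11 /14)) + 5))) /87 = 544 /957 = 0.57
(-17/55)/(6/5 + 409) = -17/22561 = -0.00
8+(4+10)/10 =47/5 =9.40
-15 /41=-0.37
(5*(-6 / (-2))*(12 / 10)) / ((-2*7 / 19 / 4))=-684 / 7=-97.71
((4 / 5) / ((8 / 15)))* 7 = 21 / 2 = 10.50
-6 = -6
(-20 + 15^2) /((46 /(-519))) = -106395 /46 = -2312.93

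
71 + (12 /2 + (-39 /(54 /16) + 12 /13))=7765 /117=66.37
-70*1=-70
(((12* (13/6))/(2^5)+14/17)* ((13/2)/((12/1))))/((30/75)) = 28925/13056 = 2.22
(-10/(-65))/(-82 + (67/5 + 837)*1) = 5/24973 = 0.00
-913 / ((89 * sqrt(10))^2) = -913 / 79210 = -0.01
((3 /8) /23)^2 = 9 /33856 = 0.00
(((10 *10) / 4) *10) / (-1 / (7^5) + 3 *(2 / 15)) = 21008750 / 33609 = 625.09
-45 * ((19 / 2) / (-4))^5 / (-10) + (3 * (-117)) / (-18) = -21006939 / 65536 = -320.54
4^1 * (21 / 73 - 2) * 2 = -1000 / 73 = -13.70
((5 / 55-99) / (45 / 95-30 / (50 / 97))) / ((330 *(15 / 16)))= 41344 / 7465095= 0.01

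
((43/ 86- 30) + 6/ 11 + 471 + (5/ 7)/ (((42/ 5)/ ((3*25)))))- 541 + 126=18015/ 539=33.42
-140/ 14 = -10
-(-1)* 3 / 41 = 3 / 41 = 0.07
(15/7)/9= 5/21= 0.24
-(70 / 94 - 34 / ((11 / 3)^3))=-3439 / 62557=-0.05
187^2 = 34969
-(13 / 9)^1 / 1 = -1.44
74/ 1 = 74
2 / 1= 2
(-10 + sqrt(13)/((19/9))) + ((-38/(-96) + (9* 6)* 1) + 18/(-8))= 9* sqrt(13)/19 + 2023/48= 43.85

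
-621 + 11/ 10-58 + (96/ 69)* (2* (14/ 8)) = -154797/ 230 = -673.03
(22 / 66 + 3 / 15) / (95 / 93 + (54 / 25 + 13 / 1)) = 620 / 18811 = 0.03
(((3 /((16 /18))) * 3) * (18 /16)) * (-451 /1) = -328779 /64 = -5137.17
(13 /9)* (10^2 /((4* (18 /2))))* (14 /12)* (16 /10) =1820 /243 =7.49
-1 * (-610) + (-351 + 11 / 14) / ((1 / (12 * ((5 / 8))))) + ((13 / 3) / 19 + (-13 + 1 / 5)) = -16192849 / 7980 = -2029.18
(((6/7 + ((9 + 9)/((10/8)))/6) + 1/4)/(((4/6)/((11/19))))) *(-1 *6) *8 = -97218/665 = -146.19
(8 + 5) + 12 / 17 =233 / 17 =13.71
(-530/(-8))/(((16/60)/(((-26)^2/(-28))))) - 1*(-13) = -5984.99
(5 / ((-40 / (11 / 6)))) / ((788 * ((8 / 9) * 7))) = -33 / 706048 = -0.00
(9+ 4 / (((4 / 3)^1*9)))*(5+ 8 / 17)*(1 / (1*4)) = 12.76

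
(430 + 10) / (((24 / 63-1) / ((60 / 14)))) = -39600 / 13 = -3046.15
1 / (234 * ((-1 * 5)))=-1 / 1170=-0.00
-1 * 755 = -755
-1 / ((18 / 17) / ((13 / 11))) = -221 / 198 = -1.12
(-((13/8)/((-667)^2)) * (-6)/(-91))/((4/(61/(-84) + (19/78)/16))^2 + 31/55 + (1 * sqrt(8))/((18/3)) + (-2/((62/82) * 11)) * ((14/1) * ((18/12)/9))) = -3697563932869661505764685/485920098767102939362086356654948 + 38934750236854811157225 * sqrt(2)/485920098767102939362086356654948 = -0.00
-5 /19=-0.26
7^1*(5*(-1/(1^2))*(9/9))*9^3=-25515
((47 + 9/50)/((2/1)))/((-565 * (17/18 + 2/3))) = -21231/819250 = -0.03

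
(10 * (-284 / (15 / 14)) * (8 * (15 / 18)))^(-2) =81 / 25293721600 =0.00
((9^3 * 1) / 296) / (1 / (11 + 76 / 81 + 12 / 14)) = 65295 / 2072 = 31.51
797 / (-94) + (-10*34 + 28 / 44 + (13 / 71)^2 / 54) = -347.84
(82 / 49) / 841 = 82 / 41209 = 0.00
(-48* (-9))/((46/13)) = 2808/23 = 122.09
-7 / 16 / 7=-1 / 16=-0.06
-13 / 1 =-13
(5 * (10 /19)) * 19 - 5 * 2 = 40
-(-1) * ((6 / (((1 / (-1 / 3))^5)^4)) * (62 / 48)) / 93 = 1 / 41841412812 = 0.00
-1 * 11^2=-121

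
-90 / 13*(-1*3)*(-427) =-115290 / 13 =-8868.46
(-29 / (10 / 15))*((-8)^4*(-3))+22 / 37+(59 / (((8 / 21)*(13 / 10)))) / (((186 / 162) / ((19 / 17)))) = 542101786727 / 1013948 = 534644.56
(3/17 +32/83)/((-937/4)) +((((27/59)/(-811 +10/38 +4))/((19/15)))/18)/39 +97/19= 3014012109127377/590651154174016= 5.10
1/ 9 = 0.11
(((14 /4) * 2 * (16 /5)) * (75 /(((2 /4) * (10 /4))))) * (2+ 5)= 9408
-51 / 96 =-0.53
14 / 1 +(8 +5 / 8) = 181 / 8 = 22.62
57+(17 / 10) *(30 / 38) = 2217 / 38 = 58.34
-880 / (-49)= 880 / 49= 17.96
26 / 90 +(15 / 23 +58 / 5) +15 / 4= 13489 / 828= 16.29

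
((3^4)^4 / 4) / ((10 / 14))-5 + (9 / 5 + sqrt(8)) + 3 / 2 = 2 * sqrt(2) + 301327013 / 20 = 15066353.48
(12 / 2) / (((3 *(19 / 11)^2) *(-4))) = -121 / 722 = -0.17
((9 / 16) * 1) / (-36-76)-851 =-1525001 / 1792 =-851.01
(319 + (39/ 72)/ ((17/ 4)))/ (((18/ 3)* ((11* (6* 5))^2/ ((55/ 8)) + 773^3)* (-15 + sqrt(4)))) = -32551/ 3674922202692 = -0.00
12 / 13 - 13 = -12.08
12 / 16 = 3 / 4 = 0.75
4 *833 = 3332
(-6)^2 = 36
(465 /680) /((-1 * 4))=-93 /544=-0.17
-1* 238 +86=-152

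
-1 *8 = -8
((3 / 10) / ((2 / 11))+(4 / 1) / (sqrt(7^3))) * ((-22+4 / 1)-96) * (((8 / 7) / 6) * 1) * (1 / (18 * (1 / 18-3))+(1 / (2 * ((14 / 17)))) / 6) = -153197 / 51940-55708 * sqrt(7) / 381759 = -3.34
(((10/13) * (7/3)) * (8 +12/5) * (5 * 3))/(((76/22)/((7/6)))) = 5390/57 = 94.56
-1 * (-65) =65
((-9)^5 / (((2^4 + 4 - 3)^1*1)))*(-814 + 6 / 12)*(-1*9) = -864654507 / 34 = -25431014.91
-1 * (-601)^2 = -361201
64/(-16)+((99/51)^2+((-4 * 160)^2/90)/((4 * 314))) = 1385009/408357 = 3.39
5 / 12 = 0.42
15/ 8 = 1.88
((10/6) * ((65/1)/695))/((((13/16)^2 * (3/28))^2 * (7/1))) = 36700160/8245341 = 4.45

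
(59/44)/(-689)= -59/30316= -0.00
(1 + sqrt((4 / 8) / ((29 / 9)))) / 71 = 3 * sqrt(58) / 4118 + 1 / 71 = 0.02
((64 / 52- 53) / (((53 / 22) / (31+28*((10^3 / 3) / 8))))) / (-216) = 26598979 / 223236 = 119.15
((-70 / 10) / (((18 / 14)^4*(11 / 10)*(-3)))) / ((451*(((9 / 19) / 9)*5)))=638666 / 97647363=0.01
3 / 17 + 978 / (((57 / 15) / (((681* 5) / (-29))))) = -283055997 / 9367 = -30218.43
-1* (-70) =70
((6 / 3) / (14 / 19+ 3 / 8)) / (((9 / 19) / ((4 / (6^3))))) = 2888 / 41067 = 0.07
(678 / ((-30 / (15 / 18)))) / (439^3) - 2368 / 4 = -300515251601 / 507627114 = -592.00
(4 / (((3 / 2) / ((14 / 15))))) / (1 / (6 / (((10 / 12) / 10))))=896 / 5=179.20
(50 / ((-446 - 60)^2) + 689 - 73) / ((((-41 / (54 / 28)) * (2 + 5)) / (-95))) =4933503045 / 12545764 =393.24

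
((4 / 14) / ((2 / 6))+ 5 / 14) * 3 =51 / 14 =3.64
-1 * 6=-6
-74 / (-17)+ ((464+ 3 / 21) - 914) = -53015 / 119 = -445.50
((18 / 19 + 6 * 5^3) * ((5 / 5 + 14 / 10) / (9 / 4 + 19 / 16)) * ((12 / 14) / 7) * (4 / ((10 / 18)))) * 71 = 42012297216 / 1280125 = 32818.90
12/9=4/3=1.33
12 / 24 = 1 / 2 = 0.50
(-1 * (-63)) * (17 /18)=119 /2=59.50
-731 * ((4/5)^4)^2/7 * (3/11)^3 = -1293484032/3639453125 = -0.36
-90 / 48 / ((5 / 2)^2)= -3 / 10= -0.30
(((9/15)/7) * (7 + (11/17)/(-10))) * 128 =226368/2975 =76.09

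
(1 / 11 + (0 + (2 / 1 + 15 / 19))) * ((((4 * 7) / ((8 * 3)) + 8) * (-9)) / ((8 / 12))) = -13545 / 38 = -356.45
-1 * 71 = -71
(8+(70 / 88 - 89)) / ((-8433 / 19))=67051 / 371052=0.18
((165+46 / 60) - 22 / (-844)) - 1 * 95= 70.79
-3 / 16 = -0.19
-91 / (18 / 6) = -91 / 3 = -30.33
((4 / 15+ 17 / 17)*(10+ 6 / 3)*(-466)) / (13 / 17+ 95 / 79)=-23781844 / 6605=-3600.58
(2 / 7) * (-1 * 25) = -50 / 7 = -7.14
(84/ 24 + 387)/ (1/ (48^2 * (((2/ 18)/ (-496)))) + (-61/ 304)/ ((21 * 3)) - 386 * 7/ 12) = -934857/ 543695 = -1.72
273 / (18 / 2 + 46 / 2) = 273 / 32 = 8.53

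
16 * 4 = 64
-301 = -301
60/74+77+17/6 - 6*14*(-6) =129791/222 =584.64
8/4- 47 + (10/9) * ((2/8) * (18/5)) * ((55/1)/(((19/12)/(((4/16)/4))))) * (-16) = -1515/19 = -79.74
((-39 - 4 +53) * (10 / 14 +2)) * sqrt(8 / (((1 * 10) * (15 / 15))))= 76 * sqrt(5) / 7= 24.28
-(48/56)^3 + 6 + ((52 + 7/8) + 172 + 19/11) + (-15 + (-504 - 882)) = -35285925/30184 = -1169.03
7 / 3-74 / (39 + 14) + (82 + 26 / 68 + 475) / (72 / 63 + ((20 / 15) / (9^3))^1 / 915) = 42289334096903 / 86543940408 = 488.65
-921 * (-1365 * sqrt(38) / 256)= 1257165 * sqrt(38) / 256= 30272.21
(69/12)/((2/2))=23/4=5.75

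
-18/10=-9/5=-1.80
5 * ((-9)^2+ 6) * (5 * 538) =1170150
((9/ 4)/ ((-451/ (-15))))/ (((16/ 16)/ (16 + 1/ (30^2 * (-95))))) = 4103997/ 3427600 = 1.20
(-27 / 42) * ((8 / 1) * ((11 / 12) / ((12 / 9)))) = -99 / 28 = -3.54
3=3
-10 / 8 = -5 / 4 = -1.25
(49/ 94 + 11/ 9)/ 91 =1475/ 76986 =0.02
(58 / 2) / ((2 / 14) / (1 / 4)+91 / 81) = 16443 / 961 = 17.11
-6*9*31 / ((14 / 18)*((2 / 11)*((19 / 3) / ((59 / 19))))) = -14666751 / 2527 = -5804.02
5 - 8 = -3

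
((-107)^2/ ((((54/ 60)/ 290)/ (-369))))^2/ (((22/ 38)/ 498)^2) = 165906998893629485715240000/ 121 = 1371132222261400708390413.00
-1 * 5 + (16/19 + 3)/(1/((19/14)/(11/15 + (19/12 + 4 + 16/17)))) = -221875/51821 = -4.28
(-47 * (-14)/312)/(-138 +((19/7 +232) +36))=2303/144924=0.02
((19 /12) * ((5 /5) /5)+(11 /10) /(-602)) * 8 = 11372 /4515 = 2.52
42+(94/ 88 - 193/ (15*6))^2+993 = 4062155161/ 3920400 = 1036.16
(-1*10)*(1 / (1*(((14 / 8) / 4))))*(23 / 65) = -736 / 91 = -8.09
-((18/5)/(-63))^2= -4/1225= -0.00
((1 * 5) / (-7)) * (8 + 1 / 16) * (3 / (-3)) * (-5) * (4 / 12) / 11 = -1075 / 1232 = -0.87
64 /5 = 12.80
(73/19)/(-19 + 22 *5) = 73/1729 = 0.04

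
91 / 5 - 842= -4119 / 5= -823.80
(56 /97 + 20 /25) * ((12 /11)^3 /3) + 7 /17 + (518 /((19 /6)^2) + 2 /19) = 52.77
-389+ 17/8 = -3095/8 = -386.88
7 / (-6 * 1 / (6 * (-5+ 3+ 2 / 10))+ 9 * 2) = 63 / 167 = 0.38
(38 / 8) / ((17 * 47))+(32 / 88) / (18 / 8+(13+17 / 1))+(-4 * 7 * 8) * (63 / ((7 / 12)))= -109713641711 / 4535124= -24191.98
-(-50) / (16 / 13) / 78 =25 / 48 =0.52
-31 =-31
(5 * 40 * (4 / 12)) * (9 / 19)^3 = 48600 / 6859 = 7.09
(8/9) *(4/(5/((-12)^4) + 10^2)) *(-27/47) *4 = -7962624/97459435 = -0.08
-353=-353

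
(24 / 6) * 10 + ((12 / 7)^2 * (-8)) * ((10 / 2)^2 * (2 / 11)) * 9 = -496840 / 539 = -921.78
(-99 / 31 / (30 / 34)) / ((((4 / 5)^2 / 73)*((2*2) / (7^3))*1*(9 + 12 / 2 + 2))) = -4131435 / 1984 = -2082.38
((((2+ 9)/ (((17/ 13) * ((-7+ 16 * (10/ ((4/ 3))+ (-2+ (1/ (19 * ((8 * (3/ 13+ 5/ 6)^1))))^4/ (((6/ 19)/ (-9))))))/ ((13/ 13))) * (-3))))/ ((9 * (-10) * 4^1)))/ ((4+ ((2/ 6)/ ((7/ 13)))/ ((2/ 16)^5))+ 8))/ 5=46548877194677/ 49128296074776667639125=0.00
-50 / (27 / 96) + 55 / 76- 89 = -181981 / 684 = -266.05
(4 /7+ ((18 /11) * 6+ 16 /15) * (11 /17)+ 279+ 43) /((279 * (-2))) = -294181 /498015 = -0.59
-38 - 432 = -470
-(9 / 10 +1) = -19 / 10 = -1.90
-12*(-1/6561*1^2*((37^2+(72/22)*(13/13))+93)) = 2.68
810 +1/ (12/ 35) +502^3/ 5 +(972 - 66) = 1518175231/ 60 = 25302920.52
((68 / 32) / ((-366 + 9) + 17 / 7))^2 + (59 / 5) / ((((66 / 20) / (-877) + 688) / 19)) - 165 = -1355490925904881 / 8231355182848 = -164.67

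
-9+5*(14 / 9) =-11 / 9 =-1.22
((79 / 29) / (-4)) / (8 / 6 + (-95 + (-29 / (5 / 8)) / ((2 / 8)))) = 1185 / 485924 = 0.00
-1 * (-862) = 862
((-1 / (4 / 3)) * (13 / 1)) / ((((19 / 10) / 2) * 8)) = -195 / 152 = -1.28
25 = 25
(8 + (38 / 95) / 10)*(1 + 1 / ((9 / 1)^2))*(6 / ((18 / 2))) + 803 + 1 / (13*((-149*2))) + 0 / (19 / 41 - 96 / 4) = 6341980037 / 7844850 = 808.43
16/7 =2.29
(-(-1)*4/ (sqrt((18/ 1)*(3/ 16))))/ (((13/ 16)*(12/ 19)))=608*sqrt(6)/ 351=4.24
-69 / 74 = -0.93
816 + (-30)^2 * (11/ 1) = 10716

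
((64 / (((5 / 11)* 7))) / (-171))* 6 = -1408 / 1995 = -0.71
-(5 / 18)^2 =-25 / 324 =-0.08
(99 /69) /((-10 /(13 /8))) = -429 /1840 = -0.23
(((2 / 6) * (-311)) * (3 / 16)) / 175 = -311 / 2800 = -0.11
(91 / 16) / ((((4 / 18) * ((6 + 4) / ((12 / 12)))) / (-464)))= -23751 / 20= -1187.55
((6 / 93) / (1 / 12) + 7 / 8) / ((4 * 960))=409 / 952320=0.00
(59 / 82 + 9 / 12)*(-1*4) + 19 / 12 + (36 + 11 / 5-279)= -602933 / 2460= -245.09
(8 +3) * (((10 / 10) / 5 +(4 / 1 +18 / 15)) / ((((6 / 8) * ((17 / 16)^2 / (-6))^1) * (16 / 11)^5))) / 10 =-47832147 / 7398400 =-6.47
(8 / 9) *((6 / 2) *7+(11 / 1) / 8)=179 / 9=19.89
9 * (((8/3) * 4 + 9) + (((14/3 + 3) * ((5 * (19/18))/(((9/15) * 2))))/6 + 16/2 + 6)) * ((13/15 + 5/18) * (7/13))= 55064933/252720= 217.89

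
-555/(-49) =555/49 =11.33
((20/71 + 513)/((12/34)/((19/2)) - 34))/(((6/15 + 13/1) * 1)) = -11771089/10436858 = -1.13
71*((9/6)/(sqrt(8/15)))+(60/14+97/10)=979/70+213*sqrt(30)/8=159.82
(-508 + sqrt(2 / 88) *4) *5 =-2540 + 10 *sqrt(11) / 11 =-2536.98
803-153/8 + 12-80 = 5727/8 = 715.88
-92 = -92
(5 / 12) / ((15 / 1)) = 1 / 36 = 0.03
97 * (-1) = -97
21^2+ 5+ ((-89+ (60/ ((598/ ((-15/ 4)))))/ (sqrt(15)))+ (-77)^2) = 6286 - 15 * sqrt(15)/ 598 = 6285.90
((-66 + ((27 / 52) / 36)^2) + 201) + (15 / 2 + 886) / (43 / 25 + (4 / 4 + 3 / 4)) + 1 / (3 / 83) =18923077273 / 45037824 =420.16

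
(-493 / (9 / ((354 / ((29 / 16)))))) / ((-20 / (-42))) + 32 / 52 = -1460328 / 65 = -22466.58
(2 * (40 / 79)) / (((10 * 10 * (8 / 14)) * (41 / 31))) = 217 / 16195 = 0.01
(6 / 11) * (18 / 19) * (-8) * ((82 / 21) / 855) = -2624 / 138985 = -0.02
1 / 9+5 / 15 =4 / 9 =0.44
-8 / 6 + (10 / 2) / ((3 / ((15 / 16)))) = 11 / 48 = 0.23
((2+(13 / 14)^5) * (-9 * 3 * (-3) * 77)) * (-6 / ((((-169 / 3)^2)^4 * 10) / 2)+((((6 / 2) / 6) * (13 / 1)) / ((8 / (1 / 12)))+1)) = 293106044361976007035691438181 / 16360092453363863533987840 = 17915.92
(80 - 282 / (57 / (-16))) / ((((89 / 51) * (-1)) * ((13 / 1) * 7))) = -22032 / 21983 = -1.00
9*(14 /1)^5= 4840416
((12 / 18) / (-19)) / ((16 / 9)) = -3 / 152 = -0.02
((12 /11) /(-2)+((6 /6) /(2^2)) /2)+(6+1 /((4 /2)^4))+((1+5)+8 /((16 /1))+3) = 2665 /176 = 15.14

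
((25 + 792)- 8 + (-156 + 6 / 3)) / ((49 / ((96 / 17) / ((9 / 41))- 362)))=-229250 / 51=-4495.10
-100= -100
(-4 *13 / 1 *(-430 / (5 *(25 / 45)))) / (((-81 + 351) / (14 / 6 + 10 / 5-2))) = 15652 / 225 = 69.56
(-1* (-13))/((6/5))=65/6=10.83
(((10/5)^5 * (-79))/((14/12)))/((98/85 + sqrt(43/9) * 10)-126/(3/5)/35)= -821916000 * sqrt(43)/51694657-1195162560/51694657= -127.38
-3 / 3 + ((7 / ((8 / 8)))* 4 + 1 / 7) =190 / 7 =27.14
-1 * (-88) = 88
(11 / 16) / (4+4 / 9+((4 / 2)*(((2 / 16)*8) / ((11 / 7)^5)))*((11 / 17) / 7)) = 24640803 / 159985568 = 0.15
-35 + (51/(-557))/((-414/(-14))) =-1345274/38433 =-35.00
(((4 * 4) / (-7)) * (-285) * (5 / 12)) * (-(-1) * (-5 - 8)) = -24700 / 7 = -3528.57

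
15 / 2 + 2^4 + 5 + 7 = 71 / 2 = 35.50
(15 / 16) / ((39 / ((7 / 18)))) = 35 / 3744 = 0.01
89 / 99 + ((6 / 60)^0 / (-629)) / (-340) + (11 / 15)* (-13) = -182807429 / 21172140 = -8.63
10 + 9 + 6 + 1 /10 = 251 /10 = 25.10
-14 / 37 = -0.38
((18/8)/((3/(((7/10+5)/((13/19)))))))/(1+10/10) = 3249/1040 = 3.12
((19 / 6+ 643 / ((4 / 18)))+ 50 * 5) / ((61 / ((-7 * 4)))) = -264320 / 183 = -1444.37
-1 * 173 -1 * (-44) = -129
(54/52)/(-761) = -27/19786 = -0.00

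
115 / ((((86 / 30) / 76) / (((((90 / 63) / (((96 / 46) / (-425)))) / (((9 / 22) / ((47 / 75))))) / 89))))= -11042279875 / 723303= -15266.46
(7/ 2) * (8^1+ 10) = 63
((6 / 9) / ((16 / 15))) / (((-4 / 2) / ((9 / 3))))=-15 / 16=-0.94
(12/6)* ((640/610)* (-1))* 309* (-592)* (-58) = -1358057472/61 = -22263237.25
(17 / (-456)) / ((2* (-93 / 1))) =17 / 84816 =0.00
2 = 2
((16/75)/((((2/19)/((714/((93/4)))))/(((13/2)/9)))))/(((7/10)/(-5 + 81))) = 20423936/4185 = 4880.27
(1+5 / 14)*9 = 171 / 14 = 12.21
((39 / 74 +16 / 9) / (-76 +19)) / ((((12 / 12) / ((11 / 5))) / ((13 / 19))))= -43901 / 721278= -0.06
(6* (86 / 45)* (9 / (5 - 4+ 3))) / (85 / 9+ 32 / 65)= 15093 / 5813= 2.60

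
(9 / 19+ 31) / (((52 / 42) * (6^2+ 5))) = 483 / 779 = 0.62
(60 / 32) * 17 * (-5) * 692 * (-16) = 1764600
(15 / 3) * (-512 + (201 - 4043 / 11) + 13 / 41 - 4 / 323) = -494006835 / 145673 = -3391.20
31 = 31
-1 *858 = -858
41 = 41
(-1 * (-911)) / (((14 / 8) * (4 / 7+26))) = 1822 / 93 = 19.59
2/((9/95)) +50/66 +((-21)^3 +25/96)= -29268743/3168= -9238.87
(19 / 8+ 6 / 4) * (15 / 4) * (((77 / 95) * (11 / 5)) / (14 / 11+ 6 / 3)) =288827 / 36480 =7.92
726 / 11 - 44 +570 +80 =672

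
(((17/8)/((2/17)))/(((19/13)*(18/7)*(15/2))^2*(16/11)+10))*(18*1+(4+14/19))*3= 2132349219/2017391690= 1.06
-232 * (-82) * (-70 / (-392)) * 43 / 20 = 51127 / 7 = 7303.86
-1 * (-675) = 675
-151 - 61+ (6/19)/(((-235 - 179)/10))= -277942/1311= -212.01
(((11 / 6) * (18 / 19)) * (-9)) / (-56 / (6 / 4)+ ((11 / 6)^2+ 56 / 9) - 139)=1188 / 12673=0.09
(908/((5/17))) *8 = 123488/5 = 24697.60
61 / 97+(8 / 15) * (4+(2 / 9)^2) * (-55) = -2784985 / 23571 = -118.15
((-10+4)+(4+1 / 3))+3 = 4 / 3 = 1.33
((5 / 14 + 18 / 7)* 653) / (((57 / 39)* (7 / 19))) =348049 / 98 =3551.52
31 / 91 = 0.34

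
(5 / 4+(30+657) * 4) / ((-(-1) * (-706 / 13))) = -142961 / 2824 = -50.62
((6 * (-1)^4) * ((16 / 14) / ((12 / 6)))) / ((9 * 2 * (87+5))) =1 / 483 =0.00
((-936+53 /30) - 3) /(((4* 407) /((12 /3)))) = -28117 /12210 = -2.30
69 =69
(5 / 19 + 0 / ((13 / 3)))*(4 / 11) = 20 / 209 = 0.10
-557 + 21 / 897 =-166536 / 299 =-556.98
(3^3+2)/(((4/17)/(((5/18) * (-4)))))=-2465/18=-136.94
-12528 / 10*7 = -43848 / 5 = -8769.60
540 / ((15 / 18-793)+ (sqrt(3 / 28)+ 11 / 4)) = -85939056 / 125632799-7776 * sqrt(21) / 125632799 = -0.68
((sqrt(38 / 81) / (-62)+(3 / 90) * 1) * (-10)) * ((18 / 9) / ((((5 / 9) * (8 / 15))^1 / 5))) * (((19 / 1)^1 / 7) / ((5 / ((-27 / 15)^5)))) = 77.15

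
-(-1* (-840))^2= -705600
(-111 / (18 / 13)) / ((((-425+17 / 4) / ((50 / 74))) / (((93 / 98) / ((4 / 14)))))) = 10075 / 23562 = 0.43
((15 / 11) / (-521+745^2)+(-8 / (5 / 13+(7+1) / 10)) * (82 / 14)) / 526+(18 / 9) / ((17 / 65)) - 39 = -83993716298113 / 2672563999952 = -31.43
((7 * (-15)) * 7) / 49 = -15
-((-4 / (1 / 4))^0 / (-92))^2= -1 / 8464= -0.00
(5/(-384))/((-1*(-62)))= -5/23808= -0.00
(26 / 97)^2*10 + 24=232576 / 9409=24.72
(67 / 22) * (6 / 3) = 6.09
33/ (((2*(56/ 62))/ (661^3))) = 5275844481.48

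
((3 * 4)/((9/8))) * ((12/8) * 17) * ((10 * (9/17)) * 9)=12960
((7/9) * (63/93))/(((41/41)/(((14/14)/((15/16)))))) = 784/1395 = 0.56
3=3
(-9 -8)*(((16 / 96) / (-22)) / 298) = 17 / 39336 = 0.00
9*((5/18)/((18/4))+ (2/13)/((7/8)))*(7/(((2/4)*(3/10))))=35020/351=99.77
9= 9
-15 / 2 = -7.50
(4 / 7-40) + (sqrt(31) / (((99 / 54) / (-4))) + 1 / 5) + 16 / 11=-14543 / 385-24 * sqrt(31) / 11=-49.92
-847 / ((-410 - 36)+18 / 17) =14399 / 7564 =1.90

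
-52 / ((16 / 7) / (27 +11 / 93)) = -114751 / 186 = -616.94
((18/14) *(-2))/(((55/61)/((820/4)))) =-45018/77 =-584.65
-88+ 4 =-84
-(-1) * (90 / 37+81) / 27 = 343 / 111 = 3.09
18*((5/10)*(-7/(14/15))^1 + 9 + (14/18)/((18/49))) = 2387/18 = 132.61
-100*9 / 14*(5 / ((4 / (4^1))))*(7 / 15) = -150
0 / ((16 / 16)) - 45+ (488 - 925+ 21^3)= 8779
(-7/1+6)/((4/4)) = -1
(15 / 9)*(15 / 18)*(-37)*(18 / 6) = -925 / 6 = -154.17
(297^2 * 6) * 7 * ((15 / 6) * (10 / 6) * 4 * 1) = 61746300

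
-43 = -43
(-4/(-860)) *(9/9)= 1/215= 0.00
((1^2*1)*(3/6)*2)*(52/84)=0.62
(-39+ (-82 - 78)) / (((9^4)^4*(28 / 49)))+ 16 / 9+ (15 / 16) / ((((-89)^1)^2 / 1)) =417528891577147612427 / 234844366654326920976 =1.78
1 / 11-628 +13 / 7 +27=-46127 / 77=-599.05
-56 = -56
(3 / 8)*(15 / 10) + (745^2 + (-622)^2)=15070553 / 16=941909.56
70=70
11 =11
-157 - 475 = -632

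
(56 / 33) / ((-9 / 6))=-112 / 99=-1.13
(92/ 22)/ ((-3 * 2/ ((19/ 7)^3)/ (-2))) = 27.87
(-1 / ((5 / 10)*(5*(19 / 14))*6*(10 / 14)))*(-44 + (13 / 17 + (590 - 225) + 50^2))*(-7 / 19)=2193828 / 30685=71.50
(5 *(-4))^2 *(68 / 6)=13600 / 3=4533.33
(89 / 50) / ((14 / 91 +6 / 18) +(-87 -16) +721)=3471 / 1206050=0.00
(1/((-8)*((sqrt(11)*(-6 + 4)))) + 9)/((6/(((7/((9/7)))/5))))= 49*sqrt(11)/47520 + 49/30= 1.64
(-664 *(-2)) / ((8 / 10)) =1660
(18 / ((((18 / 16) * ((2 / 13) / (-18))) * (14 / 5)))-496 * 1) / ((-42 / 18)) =24456 / 49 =499.10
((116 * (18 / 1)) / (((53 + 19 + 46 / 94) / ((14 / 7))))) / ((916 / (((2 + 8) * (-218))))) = -106968240 / 780203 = -137.10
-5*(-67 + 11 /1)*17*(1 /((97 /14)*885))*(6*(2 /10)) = 26656 /28615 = 0.93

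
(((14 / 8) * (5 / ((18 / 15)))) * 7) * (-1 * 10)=-6125 / 12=-510.42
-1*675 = -675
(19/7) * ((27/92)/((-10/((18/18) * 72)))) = -4617/805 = -5.74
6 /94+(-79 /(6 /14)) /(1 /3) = -25988 /47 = -552.94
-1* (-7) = 7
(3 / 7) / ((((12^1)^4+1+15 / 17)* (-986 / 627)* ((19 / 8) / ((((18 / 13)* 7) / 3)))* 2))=-0.00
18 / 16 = 9 / 8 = 1.12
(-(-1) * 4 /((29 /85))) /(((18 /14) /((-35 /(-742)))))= 5950 /13833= 0.43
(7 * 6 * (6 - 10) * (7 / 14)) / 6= -14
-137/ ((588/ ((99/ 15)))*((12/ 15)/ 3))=-4521/ 784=-5.77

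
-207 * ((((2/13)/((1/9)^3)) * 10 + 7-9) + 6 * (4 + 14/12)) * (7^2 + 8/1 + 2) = -182669841/13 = -14051526.23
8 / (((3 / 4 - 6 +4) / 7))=-224 / 5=-44.80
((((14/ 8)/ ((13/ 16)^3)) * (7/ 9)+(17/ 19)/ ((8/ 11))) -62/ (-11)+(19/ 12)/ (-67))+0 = 20778495973/ 2215050552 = 9.38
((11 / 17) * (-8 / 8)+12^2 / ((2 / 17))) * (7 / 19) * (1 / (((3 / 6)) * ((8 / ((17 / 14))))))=20797 / 152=136.82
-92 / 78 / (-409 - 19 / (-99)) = 759 / 263068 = 0.00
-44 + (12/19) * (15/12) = -821/19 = -43.21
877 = 877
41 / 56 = 0.73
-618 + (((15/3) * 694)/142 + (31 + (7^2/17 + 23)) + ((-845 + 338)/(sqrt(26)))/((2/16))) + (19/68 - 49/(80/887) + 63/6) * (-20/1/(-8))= -72147749/38624 - 156 * sqrt(26)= -2663.40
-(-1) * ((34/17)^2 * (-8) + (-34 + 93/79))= -5121/79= -64.82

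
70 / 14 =5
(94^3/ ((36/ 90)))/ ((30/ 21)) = 1453522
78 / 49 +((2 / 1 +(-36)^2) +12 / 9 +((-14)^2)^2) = 5838388 / 147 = 39716.93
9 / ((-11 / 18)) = -162 / 11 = -14.73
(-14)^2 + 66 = 262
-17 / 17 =-1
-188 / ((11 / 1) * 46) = -94 / 253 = -0.37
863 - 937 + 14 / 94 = -73.85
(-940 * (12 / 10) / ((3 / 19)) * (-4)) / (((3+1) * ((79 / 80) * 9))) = 571520 / 711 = 803.83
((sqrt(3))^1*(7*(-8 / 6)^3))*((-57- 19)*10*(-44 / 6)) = -7490560*sqrt(3) / 81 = -160173.22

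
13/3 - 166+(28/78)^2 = -245699/1521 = -161.54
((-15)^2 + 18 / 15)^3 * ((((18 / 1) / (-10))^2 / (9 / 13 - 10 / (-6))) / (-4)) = -4570223516469 / 1150000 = -3974107.41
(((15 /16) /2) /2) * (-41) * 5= -3075 /64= -48.05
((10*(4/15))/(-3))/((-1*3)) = 8/27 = 0.30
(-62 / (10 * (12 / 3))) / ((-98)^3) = 0.00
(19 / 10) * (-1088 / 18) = -5168 / 45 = -114.84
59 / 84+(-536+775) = 20135 / 84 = 239.70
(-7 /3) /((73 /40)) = -280 /219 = -1.28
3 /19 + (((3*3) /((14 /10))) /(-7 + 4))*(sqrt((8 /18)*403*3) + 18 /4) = -10*sqrt(1209) /7- 2523 /266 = -59.16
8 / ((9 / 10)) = 8.89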